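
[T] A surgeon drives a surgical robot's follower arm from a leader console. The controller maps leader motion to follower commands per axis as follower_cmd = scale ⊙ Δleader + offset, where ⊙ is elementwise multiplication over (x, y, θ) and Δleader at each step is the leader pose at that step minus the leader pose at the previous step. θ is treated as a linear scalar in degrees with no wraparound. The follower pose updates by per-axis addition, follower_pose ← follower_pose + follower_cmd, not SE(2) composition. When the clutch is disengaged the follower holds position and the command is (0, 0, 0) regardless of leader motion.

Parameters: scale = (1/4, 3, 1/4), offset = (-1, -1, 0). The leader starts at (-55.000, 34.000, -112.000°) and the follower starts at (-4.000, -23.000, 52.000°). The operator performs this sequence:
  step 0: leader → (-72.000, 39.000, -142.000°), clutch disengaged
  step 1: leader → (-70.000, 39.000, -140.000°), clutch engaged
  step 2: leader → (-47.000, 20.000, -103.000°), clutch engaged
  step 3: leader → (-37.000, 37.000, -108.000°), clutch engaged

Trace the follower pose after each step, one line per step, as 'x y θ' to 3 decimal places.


step 0: Δleader=(-17.000, 5.000, -30.000°), disengaged; cmd=(0,0,0) → follower holds at (-4.000, -23.000, 52.000°)
step 1: Δleader=(2.000, 0.000, 2.000°), engaged; cmd=(-0.500, -1.000, 0.500°) → follower=(-4.500, -24.000, 52.500°)
step 2: Δleader=(23.000, -19.000, 37.000°), engaged; cmd=(4.750, -58.000, 9.250°) → follower=(0.250, -82.000, 61.750°)
step 3: Δleader=(10.000, 17.000, -5.000°), engaged; cmd=(1.500, 50.000, -1.250°) → follower=(1.750, -32.000, 60.500°)

-4.000 -23.000 52.000
-4.500 -24.000 52.500
0.250 -82.000 61.750
1.750 -32.000 60.500


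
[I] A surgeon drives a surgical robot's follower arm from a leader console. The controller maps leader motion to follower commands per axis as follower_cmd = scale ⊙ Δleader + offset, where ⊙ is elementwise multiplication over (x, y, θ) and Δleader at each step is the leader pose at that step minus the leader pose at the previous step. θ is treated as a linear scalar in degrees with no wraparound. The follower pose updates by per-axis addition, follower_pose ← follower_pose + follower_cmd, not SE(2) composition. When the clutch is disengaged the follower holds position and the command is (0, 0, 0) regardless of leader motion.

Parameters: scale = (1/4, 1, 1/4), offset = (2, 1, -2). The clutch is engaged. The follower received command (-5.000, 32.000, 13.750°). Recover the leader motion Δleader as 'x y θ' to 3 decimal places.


-28.000 31.000 63.000

axis x: (-5.000 − 2) / (1/4) = -28.000
axis y: (32.000 − 1) / (1) = 31.000
axis θ: (13.750 − -2) / (1/4) = 63.000


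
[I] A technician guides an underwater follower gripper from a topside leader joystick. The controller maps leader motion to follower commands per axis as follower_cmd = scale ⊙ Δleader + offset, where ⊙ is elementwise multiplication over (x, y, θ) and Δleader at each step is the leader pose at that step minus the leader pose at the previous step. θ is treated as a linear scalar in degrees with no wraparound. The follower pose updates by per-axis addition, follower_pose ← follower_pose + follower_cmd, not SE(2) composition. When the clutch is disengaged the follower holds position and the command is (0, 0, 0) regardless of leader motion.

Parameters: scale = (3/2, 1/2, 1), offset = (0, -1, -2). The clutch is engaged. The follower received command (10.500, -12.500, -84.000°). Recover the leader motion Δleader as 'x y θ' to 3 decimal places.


7.000 -23.000 -82.000

axis x: (10.500 − 0) / (3/2) = 7.000
axis y: (-12.500 − -1) / (1/2) = -23.000
axis θ: (-84.000 − -2) / (1) = -82.000


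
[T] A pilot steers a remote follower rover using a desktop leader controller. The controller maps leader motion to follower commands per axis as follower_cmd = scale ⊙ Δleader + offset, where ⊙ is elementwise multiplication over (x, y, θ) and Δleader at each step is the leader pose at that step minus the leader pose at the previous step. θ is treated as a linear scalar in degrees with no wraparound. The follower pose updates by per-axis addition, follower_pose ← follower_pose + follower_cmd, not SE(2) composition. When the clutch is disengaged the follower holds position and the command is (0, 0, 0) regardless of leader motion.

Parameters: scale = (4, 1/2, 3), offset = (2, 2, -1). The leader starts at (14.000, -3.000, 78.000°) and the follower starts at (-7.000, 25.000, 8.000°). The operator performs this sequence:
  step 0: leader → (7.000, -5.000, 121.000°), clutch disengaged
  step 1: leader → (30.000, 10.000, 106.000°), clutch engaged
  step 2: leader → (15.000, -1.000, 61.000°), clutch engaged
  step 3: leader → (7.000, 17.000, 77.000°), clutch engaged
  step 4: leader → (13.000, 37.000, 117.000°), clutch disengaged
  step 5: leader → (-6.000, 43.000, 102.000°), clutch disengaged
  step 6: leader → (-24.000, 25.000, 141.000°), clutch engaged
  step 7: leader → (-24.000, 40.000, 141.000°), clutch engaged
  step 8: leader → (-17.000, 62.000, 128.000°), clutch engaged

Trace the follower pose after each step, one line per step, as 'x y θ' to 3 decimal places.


step 0: Δleader=(-7.000, -2.000, 43.000°), disengaged; cmd=(0,0,0) → follower holds at (-7.000, 25.000, 8.000°)
step 1: Δleader=(23.000, 15.000, -15.000°), engaged; cmd=(94.000, 9.500, -46.000°) → follower=(87.000, 34.500, -38.000°)
step 2: Δleader=(-15.000, -11.000, -45.000°), engaged; cmd=(-58.000, -3.500, -136.000°) → follower=(29.000, 31.000, -174.000°)
step 3: Δleader=(-8.000, 18.000, 16.000°), engaged; cmd=(-30.000, 11.000, 47.000°) → follower=(-1.000, 42.000, -127.000°)
step 4: Δleader=(6.000, 20.000, 40.000°), disengaged; cmd=(0,0,0) → follower holds at (-1.000, 42.000, -127.000°)
step 5: Δleader=(-19.000, 6.000, -15.000°), disengaged; cmd=(0,0,0) → follower holds at (-1.000, 42.000, -127.000°)
step 6: Δleader=(-18.000, -18.000, 39.000°), engaged; cmd=(-70.000, -7.000, 116.000°) → follower=(-71.000, 35.000, -11.000°)
step 7: Δleader=(0.000, 15.000, 0.000°), engaged; cmd=(2.000, 9.500, -1.000°) → follower=(-69.000, 44.500, -12.000°)
step 8: Δleader=(7.000, 22.000, -13.000°), engaged; cmd=(30.000, 13.000, -40.000°) → follower=(-39.000, 57.500, -52.000°)

-7.000 25.000 8.000
87.000 34.500 -38.000
29.000 31.000 -174.000
-1.000 42.000 -127.000
-1.000 42.000 -127.000
-1.000 42.000 -127.000
-71.000 35.000 -11.000
-69.000 44.500 -12.000
-39.000 57.500 -52.000


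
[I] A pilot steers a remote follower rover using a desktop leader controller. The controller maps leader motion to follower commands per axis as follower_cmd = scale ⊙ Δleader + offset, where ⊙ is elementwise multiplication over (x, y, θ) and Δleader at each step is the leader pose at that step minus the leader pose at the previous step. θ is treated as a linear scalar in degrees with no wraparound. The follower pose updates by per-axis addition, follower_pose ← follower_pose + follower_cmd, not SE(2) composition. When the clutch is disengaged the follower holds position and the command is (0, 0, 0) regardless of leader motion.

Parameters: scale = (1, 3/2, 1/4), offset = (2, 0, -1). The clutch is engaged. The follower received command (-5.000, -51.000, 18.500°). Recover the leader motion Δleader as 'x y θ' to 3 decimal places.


-7.000 -34.000 78.000

axis x: (-5.000 − 2) / (1) = -7.000
axis y: (-51.000 − 0) / (3/2) = -34.000
axis θ: (18.500 − -1) / (1/4) = 78.000


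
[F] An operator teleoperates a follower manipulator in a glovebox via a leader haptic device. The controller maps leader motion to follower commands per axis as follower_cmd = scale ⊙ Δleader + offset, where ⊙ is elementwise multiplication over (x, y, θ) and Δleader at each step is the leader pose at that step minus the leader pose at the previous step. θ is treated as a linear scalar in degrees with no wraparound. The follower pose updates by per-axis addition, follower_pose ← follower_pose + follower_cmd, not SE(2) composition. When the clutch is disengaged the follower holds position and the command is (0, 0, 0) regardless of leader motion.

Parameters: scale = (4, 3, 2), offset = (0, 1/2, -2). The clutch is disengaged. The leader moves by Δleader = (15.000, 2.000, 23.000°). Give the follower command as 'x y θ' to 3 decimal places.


0.000 0.000 0.000

clutch disengaged → follower holds; cmd = (0, 0, 0)


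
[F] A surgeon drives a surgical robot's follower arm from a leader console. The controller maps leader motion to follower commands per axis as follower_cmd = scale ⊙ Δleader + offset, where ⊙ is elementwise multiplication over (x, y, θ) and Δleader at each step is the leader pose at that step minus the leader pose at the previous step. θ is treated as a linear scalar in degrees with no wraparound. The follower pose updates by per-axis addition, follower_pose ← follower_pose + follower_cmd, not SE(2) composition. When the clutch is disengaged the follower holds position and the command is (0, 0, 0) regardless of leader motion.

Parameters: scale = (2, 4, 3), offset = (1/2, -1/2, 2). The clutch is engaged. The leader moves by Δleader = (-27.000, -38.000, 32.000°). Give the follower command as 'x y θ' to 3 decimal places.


-53.500 -152.500 98.000

axis x: 2·-27.000 + 1/2 = -53.500
axis y: 4·-38.000 + -1/2 = -152.500
axis θ: 3·32.000 + 2 = 98.000


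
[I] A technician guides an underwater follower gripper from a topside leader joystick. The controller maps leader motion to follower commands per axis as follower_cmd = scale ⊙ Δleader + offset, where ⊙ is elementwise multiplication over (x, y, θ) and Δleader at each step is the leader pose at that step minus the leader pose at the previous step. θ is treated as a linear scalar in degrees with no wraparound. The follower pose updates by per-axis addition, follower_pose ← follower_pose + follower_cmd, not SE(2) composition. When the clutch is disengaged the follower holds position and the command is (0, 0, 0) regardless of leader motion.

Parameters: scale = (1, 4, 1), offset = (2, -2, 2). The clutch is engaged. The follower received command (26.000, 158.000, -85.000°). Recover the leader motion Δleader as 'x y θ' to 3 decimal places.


axis x: (26.000 − 2) / (1) = 24.000
axis y: (158.000 − -2) / (4) = 40.000
axis θ: (-85.000 − 2) / (1) = -87.000

24.000 40.000 -87.000


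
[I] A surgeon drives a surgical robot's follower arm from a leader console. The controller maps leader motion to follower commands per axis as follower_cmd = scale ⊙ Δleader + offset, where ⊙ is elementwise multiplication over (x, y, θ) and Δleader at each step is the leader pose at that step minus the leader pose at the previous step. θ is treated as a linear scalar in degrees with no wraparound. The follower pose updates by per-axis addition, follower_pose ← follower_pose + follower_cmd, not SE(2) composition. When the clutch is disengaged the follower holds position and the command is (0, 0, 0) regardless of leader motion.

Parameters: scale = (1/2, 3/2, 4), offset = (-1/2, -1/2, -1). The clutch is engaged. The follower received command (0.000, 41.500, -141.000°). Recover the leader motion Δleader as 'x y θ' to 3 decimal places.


axis x: (0.000 − -1/2) / (1/2) = 1.000
axis y: (41.500 − -1/2) / (3/2) = 28.000
axis θ: (-141.000 − -1) / (4) = -35.000

1.000 28.000 -35.000


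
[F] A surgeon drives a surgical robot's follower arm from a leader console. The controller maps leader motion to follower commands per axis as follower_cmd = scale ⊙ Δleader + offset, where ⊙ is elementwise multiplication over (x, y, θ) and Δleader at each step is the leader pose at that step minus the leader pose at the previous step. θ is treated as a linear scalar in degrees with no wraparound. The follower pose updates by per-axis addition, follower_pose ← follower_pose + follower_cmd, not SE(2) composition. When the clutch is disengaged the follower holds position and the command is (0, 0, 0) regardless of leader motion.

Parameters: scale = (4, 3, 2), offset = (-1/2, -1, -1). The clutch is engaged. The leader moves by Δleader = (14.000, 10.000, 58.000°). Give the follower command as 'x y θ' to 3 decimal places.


axis x: 4·14.000 + -1/2 = 55.500
axis y: 3·10.000 + -1 = 29.000
axis θ: 2·58.000 + -1 = 115.000

55.500 29.000 115.000


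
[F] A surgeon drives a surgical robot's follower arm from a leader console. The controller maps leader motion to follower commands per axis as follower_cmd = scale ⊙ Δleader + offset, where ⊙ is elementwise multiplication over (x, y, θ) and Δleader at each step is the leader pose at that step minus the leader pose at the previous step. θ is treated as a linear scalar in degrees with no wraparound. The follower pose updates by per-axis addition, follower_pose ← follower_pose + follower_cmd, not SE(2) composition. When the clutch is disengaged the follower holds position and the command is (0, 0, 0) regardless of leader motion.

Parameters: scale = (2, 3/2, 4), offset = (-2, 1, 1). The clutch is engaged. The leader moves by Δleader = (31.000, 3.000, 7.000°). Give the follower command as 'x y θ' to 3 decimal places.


axis x: 2·31.000 + -2 = 60.000
axis y: 3/2·3.000 + 1 = 5.500
axis θ: 4·7.000 + 1 = 29.000

60.000 5.500 29.000


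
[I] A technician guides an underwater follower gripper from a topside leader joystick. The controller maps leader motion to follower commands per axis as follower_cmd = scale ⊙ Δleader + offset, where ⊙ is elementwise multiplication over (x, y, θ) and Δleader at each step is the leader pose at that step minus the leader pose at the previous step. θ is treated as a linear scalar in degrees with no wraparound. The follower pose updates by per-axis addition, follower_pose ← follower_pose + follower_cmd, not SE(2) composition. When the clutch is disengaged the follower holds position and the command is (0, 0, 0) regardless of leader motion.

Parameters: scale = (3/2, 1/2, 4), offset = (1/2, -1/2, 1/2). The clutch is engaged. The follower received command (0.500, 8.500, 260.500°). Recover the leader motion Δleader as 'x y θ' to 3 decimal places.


0.000 18.000 65.000

axis x: (0.500 − 1/2) / (3/2) = 0.000
axis y: (8.500 − -1/2) / (1/2) = 18.000
axis θ: (260.500 − 1/2) / (4) = 65.000


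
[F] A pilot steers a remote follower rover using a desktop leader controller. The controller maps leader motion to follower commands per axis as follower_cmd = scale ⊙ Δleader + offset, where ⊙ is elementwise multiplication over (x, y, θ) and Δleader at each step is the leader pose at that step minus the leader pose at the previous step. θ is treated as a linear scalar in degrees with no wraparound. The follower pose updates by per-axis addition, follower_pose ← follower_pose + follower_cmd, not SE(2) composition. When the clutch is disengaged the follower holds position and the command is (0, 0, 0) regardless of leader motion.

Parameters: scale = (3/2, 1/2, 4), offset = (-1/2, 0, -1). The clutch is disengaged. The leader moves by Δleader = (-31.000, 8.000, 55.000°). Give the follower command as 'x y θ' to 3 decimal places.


0.000 0.000 0.000

clutch disengaged → follower holds; cmd = (0, 0, 0)


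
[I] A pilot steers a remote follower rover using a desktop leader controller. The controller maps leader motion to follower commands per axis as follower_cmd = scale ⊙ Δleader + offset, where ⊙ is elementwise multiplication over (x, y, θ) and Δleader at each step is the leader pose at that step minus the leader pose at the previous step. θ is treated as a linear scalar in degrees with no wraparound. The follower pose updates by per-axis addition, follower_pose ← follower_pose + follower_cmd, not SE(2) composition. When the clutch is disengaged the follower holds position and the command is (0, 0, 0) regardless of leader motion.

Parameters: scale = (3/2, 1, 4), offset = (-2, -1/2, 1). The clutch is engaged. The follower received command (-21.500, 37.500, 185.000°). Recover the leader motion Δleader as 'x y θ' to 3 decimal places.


axis x: (-21.500 − -2) / (3/2) = -13.000
axis y: (37.500 − -1/2) / (1) = 38.000
axis θ: (185.000 − 1) / (4) = 46.000

-13.000 38.000 46.000


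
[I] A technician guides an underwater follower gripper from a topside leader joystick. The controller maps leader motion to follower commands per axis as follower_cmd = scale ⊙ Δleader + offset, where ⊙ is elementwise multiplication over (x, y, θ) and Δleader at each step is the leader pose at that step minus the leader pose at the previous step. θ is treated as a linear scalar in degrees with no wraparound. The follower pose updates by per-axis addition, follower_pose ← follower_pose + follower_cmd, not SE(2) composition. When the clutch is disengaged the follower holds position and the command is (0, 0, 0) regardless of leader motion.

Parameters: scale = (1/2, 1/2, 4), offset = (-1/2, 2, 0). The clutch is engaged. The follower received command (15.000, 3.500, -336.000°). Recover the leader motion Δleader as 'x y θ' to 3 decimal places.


axis x: (15.000 − -1/2) / (1/2) = 31.000
axis y: (3.500 − 2) / (1/2) = 3.000
axis θ: (-336.000 − 0) / (4) = -84.000

31.000 3.000 -84.000


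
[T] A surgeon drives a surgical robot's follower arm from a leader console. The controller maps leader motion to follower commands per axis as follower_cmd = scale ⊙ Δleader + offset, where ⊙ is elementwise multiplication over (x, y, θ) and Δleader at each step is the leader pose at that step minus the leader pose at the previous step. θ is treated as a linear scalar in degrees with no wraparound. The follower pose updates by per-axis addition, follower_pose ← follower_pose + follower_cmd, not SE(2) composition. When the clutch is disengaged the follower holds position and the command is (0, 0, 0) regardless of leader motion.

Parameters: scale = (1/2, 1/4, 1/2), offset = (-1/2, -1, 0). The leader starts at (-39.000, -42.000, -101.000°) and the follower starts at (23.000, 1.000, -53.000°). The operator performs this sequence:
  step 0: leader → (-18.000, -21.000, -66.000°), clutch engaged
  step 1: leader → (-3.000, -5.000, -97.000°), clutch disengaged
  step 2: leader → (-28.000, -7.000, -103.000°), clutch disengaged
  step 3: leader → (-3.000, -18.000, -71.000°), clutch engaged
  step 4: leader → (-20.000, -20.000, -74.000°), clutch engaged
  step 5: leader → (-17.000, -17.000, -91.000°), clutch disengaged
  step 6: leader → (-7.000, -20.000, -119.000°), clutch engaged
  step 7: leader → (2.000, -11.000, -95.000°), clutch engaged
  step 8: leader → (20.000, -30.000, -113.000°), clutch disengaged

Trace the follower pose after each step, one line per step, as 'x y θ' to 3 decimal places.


step 0: Δleader=(21.000, 21.000, 35.000°), engaged; cmd=(10.000, 4.250, 17.500°) → follower=(33.000, 5.250, -35.500°)
step 1: Δleader=(15.000, 16.000, -31.000°), disengaged; cmd=(0,0,0) → follower holds at (33.000, 5.250, -35.500°)
step 2: Δleader=(-25.000, -2.000, -6.000°), disengaged; cmd=(0,0,0) → follower holds at (33.000, 5.250, -35.500°)
step 3: Δleader=(25.000, -11.000, 32.000°), engaged; cmd=(12.000, -3.750, 16.000°) → follower=(45.000, 1.500, -19.500°)
step 4: Δleader=(-17.000, -2.000, -3.000°), engaged; cmd=(-9.000, -1.500, -1.500°) → follower=(36.000, 0.000, -21.000°)
step 5: Δleader=(3.000, 3.000, -17.000°), disengaged; cmd=(0,0,0) → follower holds at (36.000, 0.000, -21.000°)
step 6: Δleader=(10.000, -3.000, -28.000°), engaged; cmd=(4.500, -1.750, -14.000°) → follower=(40.500, -1.750, -35.000°)
step 7: Δleader=(9.000, 9.000, 24.000°), engaged; cmd=(4.000, 1.250, 12.000°) → follower=(44.500, -0.500, -23.000°)
step 8: Δleader=(18.000, -19.000, -18.000°), disengaged; cmd=(0,0,0) → follower holds at (44.500, -0.500, -23.000°)

33.000 5.250 -35.500
33.000 5.250 -35.500
33.000 5.250 -35.500
45.000 1.500 -19.500
36.000 0.000 -21.000
36.000 0.000 -21.000
40.500 -1.750 -35.000
44.500 -0.500 -23.000
44.500 -0.500 -23.000


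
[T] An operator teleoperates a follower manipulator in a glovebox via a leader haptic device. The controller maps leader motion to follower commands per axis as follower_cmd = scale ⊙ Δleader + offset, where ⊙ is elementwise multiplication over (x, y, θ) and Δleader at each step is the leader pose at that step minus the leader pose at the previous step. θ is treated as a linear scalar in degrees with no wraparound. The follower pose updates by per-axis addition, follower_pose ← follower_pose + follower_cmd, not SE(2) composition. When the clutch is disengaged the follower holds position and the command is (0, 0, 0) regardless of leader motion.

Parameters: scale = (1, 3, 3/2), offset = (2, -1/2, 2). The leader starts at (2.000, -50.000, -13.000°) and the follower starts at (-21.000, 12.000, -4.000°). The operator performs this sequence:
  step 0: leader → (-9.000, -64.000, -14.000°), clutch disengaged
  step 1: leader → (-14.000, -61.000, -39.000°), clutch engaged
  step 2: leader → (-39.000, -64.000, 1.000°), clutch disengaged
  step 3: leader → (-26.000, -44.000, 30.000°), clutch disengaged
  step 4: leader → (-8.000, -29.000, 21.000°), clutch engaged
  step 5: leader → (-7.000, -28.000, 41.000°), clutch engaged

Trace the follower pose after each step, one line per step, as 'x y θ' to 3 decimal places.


step 0: Δleader=(-11.000, -14.000, -1.000°), disengaged; cmd=(0,0,0) → follower holds at (-21.000, 12.000, -4.000°)
step 1: Δleader=(-5.000, 3.000, -25.000°), engaged; cmd=(-3.000, 8.500, -35.500°) → follower=(-24.000, 20.500, -39.500°)
step 2: Δleader=(-25.000, -3.000, 40.000°), disengaged; cmd=(0,0,0) → follower holds at (-24.000, 20.500, -39.500°)
step 3: Δleader=(13.000, 20.000, 29.000°), disengaged; cmd=(0,0,0) → follower holds at (-24.000, 20.500, -39.500°)
step 4: Δleader=(18.000, 15.000, -9.000°), engaged; cmd=(20.000, 44.500, -11.500°) → follower=(-4.000, 65.000, -51.000°)
step 5: Δleader=(1.000, 1.000, 20.000°), engaged; cmd=(3.000, 2.500, 32.000°) → follower=(-1.000, 67.500, -19.000°)

-21.000 12.000 -4.000
-24.000 20.500 -39.500
-24.000 20.500 -39.500
-24.000 20.500 -39.500
-4.000 65.000 -51.000
-1.000 67.500 -19.000


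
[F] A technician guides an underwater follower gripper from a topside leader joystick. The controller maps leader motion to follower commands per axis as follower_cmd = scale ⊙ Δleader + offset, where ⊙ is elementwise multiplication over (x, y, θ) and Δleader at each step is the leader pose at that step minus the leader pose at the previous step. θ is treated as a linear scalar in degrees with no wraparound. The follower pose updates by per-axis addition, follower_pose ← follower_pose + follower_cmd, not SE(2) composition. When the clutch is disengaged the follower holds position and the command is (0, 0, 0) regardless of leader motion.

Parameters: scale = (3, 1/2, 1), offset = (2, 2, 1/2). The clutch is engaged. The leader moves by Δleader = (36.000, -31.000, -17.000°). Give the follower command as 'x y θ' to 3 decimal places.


110.000 -13.500 -16.500

axis x: 3·36.000 + 2 = 110.000
axis y: 1/2·-31.000 + 2 = -13.500
axis θ: 1·-17.000 + 1/2 = -16.500


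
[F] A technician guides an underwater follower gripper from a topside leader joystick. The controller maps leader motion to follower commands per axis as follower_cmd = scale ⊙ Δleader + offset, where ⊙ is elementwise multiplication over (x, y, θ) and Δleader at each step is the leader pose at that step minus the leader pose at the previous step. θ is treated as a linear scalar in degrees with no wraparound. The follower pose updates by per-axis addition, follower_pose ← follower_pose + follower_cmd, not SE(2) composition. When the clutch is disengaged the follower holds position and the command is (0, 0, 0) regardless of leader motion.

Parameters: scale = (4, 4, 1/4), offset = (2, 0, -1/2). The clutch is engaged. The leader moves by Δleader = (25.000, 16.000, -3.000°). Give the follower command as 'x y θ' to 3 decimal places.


axis x: 4·25.000 + 2 = 102.000
axis y: 4·16.000 + 0 = 64.000
axis θ: 1/4·-3.000 + -1/2 = -1.250

102.000 64.000 -1.250


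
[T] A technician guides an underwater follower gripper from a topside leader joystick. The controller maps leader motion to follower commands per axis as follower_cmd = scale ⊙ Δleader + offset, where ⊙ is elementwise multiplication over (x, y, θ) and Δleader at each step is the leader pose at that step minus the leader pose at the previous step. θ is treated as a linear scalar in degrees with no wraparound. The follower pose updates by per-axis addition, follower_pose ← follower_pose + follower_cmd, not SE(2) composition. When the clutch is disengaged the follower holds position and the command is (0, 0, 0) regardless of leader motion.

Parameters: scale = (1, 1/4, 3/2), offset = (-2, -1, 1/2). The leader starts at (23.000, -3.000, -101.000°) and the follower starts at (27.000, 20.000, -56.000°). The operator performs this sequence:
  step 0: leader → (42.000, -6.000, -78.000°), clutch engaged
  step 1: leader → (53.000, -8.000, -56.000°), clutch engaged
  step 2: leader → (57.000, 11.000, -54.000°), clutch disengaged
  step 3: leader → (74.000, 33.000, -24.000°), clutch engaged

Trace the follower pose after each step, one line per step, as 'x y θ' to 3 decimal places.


44.000 18.250 -21.000
53.000 16.750 12.500
53.000 16.750 12.500
68.000 21.250 58.000

step 0: Δleader=(19.000, -3.000, 23.000°), engaged; cmd=(17.000, -1.750, 35.000°) → follower=(44.000, 18.250, -21.000°)
step 1: Δleader=(11.000, -2.000, 22.000°), engaged; cmd=(9.000, -1.500, 33.500°) → follower=(53.000, 16.750, 12.500°)
step 2: Δleader=(4.000, 19.000, 2.000°), disengaged; cmd=(0,0,0) → follower holds at (53.000, 16.750, 12.500°)
step 3: Δleader=(17.000, 22.000, 30.000°), engaged; cmd=(15.000, 4.500, 45.500°) → follower=(68.000, 21.250, 58.000°)


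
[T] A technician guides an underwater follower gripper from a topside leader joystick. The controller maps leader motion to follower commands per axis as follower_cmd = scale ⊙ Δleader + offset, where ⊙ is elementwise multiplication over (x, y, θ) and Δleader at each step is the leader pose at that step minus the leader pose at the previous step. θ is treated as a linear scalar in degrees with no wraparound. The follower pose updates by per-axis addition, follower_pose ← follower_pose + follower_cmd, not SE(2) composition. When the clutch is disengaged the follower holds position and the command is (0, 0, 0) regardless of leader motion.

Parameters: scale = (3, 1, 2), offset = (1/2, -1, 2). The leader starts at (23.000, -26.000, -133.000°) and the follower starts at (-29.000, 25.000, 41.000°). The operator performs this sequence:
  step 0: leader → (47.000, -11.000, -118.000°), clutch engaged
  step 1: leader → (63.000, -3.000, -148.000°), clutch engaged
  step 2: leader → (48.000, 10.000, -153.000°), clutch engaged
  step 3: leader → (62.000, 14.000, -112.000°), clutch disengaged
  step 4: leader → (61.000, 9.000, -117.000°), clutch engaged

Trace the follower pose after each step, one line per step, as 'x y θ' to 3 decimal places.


step 0: Δleader=(24.000, 15.000, 15.000°), engaged; cmd=(72.500, 14.000, 32.000°) → follower=(43.500, 39.000, 73.000°)
step 1: Δleader=(16.000, 8.000, -30.000°), engaged; cmd=(48.500, 7.000, -58.000°) → follower=(92.000, 46.000, 15.000°)
step 2: Δleader=(-15.000, 13.000, -5.000°), engaged; cmd=(-44.500, 12.000, -8.000°) → follower=(47.500, 58.000, 7.000°)
step 3: Δleader=(14.000, 4.000, 41.000°), disengaged; cmd=(0,0,0) → follower holds at (47.500, 58.000, 7.000°)
step 4: Δleader=(-1.000, -5.000, -5.000°), engaged; cmd=(-2.500, -6.000, -8.000°) → follower=(45.000, 52.000, -1.000°)

43.500 39.000 73.000
92.000 46.000 15.000
47.500 58.000 7.000
47.500 58.000 7.000
45.000 52.000 -1.000


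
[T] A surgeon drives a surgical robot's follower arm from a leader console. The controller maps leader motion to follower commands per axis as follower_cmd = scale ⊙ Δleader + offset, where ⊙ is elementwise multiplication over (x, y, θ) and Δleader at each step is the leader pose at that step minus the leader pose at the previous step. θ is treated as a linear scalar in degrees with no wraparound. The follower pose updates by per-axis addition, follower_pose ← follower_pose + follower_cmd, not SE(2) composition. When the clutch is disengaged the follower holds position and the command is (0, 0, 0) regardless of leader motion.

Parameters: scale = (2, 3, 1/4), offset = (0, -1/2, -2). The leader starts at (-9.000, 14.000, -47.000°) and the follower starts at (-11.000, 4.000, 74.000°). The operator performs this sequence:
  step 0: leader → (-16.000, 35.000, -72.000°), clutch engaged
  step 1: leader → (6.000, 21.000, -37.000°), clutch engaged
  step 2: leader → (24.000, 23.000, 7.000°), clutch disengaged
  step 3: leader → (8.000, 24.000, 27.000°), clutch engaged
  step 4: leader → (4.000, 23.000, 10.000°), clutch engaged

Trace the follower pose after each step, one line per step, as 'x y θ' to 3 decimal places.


-25.000 66.500 65.750
19.000 24.000 72.500
19.000 24.000 72.500
-13.000 26.500 75.500
-21.000 23.000 69.250

step 0: Δleader=(-7.000, 21.000, -25.000°), engaged; cmd=(-14.000, 62.500, -8.250°) → follower=(-25.000, 66.500, 65.750°)
step 1: Δleader=(22.000, -14.000, 35.000°), engaged; cmd=(44.000, -42.500, 6.750°) → follower=(19.000, 24.000, 72.500°)
step 2: Δleader=(18.000, 2.000, 44.000°), disengaged; cmd=(0,0,0) → follower holds at (19.000, 24.000, 72.500°)
step 3: Δleader=(-16.000, 1.000, 20.000°), engaged; cmd=(-32.000, 2.500, 3.000°) → follower=(-13.000, 26.500, 75.500°)
step 4: Δleader=(-4.000, -1.000, -17.000°), engaged; cmd=(-8.000, -3.500, -6.250°) → follower=(-21.000, 23.000, 69.250°)


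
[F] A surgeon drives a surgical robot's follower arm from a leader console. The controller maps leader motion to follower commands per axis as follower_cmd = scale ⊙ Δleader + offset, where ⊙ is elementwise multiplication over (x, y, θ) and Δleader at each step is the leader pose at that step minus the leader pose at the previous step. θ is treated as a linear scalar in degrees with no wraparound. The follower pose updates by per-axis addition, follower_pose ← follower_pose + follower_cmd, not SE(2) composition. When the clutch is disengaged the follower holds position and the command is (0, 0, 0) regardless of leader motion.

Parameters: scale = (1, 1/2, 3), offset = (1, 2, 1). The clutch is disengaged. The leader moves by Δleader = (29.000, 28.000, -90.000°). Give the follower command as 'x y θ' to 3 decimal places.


0.000 0.000 0.000

clutch disengaged → follower holds; cmd = (0, 0, 0)


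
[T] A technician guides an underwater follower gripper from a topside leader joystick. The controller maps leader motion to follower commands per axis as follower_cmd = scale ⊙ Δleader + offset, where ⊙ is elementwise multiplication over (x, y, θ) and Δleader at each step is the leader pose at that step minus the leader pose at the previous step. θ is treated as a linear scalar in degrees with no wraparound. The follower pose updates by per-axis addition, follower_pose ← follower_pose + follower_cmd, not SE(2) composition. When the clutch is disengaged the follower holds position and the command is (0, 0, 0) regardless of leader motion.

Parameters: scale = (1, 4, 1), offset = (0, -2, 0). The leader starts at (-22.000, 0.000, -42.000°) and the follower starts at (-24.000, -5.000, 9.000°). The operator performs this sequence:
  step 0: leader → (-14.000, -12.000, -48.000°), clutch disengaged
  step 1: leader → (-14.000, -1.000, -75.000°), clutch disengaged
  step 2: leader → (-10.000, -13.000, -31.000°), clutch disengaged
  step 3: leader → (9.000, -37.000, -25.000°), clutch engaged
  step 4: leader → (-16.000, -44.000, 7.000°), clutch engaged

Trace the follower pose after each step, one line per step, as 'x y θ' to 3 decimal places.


step 0: Δleader=(8.000, -12.000, -6.000°), disengaged; cmd=(0,0,0) → follower holds at (-24.000, -5.000, 9.000°)
step 1: Δleader=(0.000, 11.000, -27.000°), disengaged; cmd=(0,0,0) → follower holds at (-24.000, -5.000, 9.000°)
step 2: Δleader=(4.000, -12.000, 44.000°), disengaged; cmd=(0,0,0) → follower holds at (-24.000, -5.000, 9.000°)
step 3: Δleader=(19.000, -24.000, 6.000°), engaged; cmd=(19.000, -98.000, 6.000°) → follower=(-5.000, -103.000, 15.000°)
step 4: Δleader=(-25.000, -7.000, 32.000°), engaged; cmd=(-25.000, -30.000, 32.000°) → follower=(-30.000, -133.000, 47.000°)

-24.000 -5.000 9.000
-24.000 -5.000 9.000
-24.000 -5.000 9.000
-5.000 -103.000 15.000
-30.000 -133.000 47.000


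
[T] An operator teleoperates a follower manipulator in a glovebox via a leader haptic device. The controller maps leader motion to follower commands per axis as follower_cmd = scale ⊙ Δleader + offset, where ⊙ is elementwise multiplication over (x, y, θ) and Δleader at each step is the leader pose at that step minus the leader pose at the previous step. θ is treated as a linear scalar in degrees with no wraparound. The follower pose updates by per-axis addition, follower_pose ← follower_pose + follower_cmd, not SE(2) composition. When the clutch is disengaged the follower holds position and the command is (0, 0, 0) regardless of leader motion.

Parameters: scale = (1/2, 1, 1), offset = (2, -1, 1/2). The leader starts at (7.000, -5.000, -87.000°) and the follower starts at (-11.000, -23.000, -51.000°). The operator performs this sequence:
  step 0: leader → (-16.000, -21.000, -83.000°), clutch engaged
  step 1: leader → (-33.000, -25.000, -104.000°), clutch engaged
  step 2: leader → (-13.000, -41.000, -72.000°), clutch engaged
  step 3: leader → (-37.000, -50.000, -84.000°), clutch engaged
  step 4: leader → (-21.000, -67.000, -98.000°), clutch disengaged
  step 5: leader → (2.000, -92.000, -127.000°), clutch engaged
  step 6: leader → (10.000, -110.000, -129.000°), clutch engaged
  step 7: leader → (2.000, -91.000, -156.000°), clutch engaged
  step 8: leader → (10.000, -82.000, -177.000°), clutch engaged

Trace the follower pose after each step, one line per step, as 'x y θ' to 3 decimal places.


step 0: Δleader=(-23.000, -16.000, 4.000°), engaged; cmd=(-9.500, -17.000, 4.500°) → follower=(-20.500, -40.000, -46.500°)
step 1: Δleader=(-17.000, -4.000, -21.000°), engaged; cmd=(-6.500, -5.000, -20.500°) → follower=(-27.000, -45.000, -67.000°)
step 2: Δleader=(20.000, -16.000, 32.000°), engaged; cmd=(12.000, -17.000, 32.500°) → follower=(-15.000, -62.000, -34.500°)
step 3: Δleader=(-24.000, -9.000, -12.000°), engaged; cmd=(-10.000, -10.000, -11.500°) → follower=(-25.000, -72.000, -46.000°)
step 4: Δleader=(16.000, -17.000, -14.000°), disengaged; cmd=(0,0,0) → follower holds at (-25.000, -72.000, -46.000°)
step 5: Δleader=(23.000, -25.000, -29.000°), engaged; cmd=(13.500, -26.000, -28.500°) → follower=(-11.500, -98.000, -74.500°)
step 6: Δleader=(8.000, -18.000, -2.000°), engaged; cmd=(6.000, -19.000, -1.500°) → follower=(-5.500, -117.000, -76.000°)
step 7: Δleader=(-8.000, 19.000, -27.000°), engaged; cmd=(-2.000, 18.000, -26.500°) → follower=(-7.500, -99.000, -102.500°)
step 8: Δleader=(8.000, 9.000, -21.000°), engaged; cmd=(6.000, 8.000, -20.500°) → follower=(-1.500, -91.000, -123.000°)

-20.500 -40.000 -46.500
-27.000 -45.000 -67.000
-15.000 -62.000 -34.500
-25.000 -72.000 -46.000
-25.000 -72.000 -46.000
-11.500 -98.000 -74.500
-5.500 -117.000 -76.000
-7.500 -99.000 -102.500
-1.500 -91.000 -123.000


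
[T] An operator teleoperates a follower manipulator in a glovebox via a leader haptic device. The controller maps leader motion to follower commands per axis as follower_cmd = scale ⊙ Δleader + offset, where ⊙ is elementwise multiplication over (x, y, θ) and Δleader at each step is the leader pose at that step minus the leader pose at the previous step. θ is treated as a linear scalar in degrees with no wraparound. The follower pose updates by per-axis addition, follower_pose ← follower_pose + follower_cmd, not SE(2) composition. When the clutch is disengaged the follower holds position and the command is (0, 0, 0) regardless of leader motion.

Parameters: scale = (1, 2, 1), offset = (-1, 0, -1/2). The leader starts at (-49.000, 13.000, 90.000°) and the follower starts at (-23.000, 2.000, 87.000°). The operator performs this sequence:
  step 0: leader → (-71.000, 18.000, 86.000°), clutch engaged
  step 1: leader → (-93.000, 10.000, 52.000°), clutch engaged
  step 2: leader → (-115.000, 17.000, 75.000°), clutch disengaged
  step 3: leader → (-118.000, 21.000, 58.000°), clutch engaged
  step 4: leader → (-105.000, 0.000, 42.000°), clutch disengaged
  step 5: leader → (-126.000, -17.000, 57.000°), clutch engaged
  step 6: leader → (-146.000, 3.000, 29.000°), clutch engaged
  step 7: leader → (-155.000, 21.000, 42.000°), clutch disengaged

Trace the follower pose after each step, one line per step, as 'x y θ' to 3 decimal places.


-46.000 12.000 82.500
-69.000 -4.000 48.000
-69.000 -4.000 48.000
-73.000 4.000 30.500
-73.000 4.000 30.500
-95.000 -30.000 45.000
-116.000 10.000 16.500
-116.000 10.000 16.500

step 0: Δleader=(-22.000, 5.000, -4.000°), engaged; cmd=(-23.000, 10.000, -4.500°) → follower=(-46.000, 12.000, 82.500°)
step 1: Δleader=(-22.000, -8.000, -34.000°), engaged; cmd=(-23.000, -16.000, -34.500°) → follower=(-69.000, -4.000, 48.000°)
step 2: Δleader=(-22.000, 7.000, 23.000°), disengaged; cmd=(0,0,0) → follower holds at (-69.000, -4.000, 48.000°)
step 3: Δleader=(-3.000, 4.000, -17.000°), engaged; cmd=(-4.000, 8.000, -17.500°) → follower=(-73.000, 4.000, 30.500°)
step 4: Δleader=(13.000, -21.000, -16.000°), disengaged; cmd=(0,0,0) → follower holds at (-73.000, 4.000, 30.500°)
step 5: Δleader=(-21.000, -17.000, 15.000°), engaged; cmd=(-22.000, -34.000, 14.500°) → follower=(-95.000, -30.000, 45.000°)
step 6: Δleader=(-20.000, 20.000, -28.000°), engaged; cmd=(-21.000, 40.000, -28.500°) → follower=(-116.000, 10.000, 16.500°)
step 7: Δleader=(-9.000, 18.000, 13.000°), disengaged; cmd=(0,0,0) → follower holds at (-116.000, 10.000, 16.500°)


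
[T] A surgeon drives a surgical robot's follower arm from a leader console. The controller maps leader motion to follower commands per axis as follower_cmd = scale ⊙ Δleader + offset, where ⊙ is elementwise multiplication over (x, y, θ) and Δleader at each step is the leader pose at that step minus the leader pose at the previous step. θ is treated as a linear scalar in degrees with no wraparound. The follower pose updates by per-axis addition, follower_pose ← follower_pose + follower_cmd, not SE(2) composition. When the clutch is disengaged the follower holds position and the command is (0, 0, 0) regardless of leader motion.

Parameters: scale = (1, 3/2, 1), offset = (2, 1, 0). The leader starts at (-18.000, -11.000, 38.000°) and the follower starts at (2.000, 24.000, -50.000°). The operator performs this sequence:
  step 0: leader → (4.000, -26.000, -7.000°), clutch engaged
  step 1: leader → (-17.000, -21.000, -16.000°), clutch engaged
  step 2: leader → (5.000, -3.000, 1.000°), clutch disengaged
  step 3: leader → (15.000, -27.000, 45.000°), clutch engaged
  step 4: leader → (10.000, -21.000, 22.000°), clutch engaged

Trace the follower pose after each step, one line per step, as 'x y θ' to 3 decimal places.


26.000 2.500 -95.000
7.000 11.000 -104.000
7.000 11.000 -104.000
19.000 -24.000 -60.000
16.000 -14.000 -83.000

step 0: Δleader=(22.000, -15.000, -45.000°), engaged; cmd=(24.000, -21.500, -45.000°) → follower=(26.000, 2.500, -95.000°)
step 1: Δleader=(-21.000, 5.000, -9.000°), engaged; cmd=(-19.000, 8.500, -9.000°) → follower=(7.000, 11.000, -104.000°)
step 2: Δleader=(22.000, 18.000, 17.000°), disengaged; cmd=(0,0,0) → follower holds at (7.000, 11.000, -104.000°)
step 3: Δleader=(10.000, -24.000, 44.000°), engaged; cmd=(12.000, -35.000, 44.000°) → follower=(19.000, -24.000, -60.000°)
step 4: Δleader=(-5.000, 6.000, -23.000°), engaged; cmd=(-3.000, 10.000, -23.000°) → follower=(16.000, -14.000, -83.000°)
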